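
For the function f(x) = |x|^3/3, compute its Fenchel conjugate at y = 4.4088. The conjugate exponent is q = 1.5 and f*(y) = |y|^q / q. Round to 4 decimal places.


The conjugate exponent q satisfies 1/p + 1/q = 1.
p = 3, so q = 3/(3 - 1) = 1.5
|y|^q = 4.4088^1.5 = 9.2572
f*(4.4088) = 9.2572 / 1.5 = 6.1715


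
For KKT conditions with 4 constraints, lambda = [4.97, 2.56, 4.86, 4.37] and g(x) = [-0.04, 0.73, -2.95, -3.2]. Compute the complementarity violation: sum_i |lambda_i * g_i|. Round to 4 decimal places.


KKT complementary slackness check:
lambda_1 * g_1 = 4.97 * -0.04 = -0.1988
lambda_2 * g_2 = 2.56 * 0.73 = 1.8688
lambda_3 * g_3 = 4.86 * -2.95 = -14.337
lambda_4 * g_4 = 4.37 * -3.2 = -13.984
Total violation = 0.1988 + 1.8688 + 14.337 + 13.984 = 30.3886


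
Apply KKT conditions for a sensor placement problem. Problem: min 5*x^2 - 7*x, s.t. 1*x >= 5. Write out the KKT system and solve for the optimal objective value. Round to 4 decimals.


Step 1: Try lambda = 0 (constraint inactive).
x_unc = 7/(2*5) = 0.7
Check: 1*0.7 = 0.7 < 5 -- violated!
Step 2: Constraint must be active: 1*x = 5
x* = 5/1 = 5.0
lambda = (2*5*5.0 - 7)/1 = 43.0
Step 3: Compute optimal value.
f(x*) = 5*5.0^2 - 7*5.0 = 90.0


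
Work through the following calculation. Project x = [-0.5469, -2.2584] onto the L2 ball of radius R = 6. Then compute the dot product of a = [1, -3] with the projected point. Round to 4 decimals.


Step 1: Compute ||x|| (intermediates to 6 decimals).
||x|| = sqrt((-0.5469)^2 + (-2.2584)^2) = 2.323676
Step 2: Project.
Since ||x|| <= R, proj = x (no scaling needed).
proj(x) = [-0.5469, -2.2584]
Step 3: Dot product.
a^T * proj(x) = 1*(-0.5469) - 3*(-2.2584) = 6.2283


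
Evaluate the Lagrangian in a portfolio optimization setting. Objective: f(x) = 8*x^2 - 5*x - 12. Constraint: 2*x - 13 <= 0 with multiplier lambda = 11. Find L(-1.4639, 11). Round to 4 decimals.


Step 1: Evaluate f(x).
f(-1.4639) = 8*(-1.4639)^2 - 5*(-1.4639) - 12 = 12.4635
Step 2: Evaluate g(x).
g(-1.4639) = 2*-1.4639 - 13 = -15.9278
Step 3: Compute Lagrangian.
L = 12.4635 + 11*-15.9278 = -162.7423


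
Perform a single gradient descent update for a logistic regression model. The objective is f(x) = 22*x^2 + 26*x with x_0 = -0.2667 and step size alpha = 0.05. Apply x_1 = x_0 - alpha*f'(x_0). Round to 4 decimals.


We compute the gradient at x_0 and apply the update.
f'(x) = 44*x + 26
f'(-0.2667) = 44*-0.2667 + 26 = 14.2652
x_1 = -0.2667 - 0.05*14.2652 = -0.98


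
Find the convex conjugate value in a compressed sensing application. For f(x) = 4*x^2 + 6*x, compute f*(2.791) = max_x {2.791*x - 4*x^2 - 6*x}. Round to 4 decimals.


f*(y) = sup_x {y*x - a*x^2 - b*x} = sup_x {(y-b)*x - a*x^2}
FOC: (y - b) - 2a*x = 0 => x* = (y - b)/(2a)
x* = (2.791 - 6)/(2*4) = -0.4011
f*(2.791) = (y-b)^2/(4a) = (2.791 - 6)^2/(4*4)
= 10.2977/16 = 0.6436


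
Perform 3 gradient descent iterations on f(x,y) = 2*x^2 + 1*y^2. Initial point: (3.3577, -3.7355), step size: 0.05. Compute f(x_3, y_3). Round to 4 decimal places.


Gradient descent on f(x,y) = 2*x^2 + 1*y^2.
Starting point: (3.3577, -3.7355), alpha = 0.05
Step 1: grad_x = 2*2*3.3577 = 13.4308, grad_y = 2*1*-3.7355 = -7.471
  x_1 = 3.3577 - 0.05*13.4308 = 2.6862
  y_1 = -3.7355 - 0.05*-7.471 = -3.362
Step 2: grad_x = 2*2*2.6862 = 10.7446, grad_y = 2*1*-3.362 = -6.7239
  x_2 = 2.6862 - 0.05*10.7446 = 2.1489
  y_2 = -3.362 - 0.05*-6.7239 = -3.0258
Step 3: grad_x = 2*2*2.1489 = 8.5957, grad_y = 2*1*-3.0258 = -6.0515
  x_3 = 2.1489 - 0.05*8.5957 = 1.7191
  y_3 = -3.0258 - 0.05*-6.0515 = -2.7232
f(1.7191, -2.7232) = 2*1.7191^2 + 1*(-2.7232)^2 = 13.3266


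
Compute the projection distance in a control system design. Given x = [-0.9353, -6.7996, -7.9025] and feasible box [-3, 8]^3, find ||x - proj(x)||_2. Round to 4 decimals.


Project each component onto [-3, 8].
clip(-0.9353) = -0.9353, clip(-6.7996) = -3.0, clip(-7.9025) = -3.0
Projection = [-0.9353, -3.0, -3.0]
Squared diffs: [0.0, 14.437, 24.0345]
Distance = sqrt(38.4715) = 6.2025


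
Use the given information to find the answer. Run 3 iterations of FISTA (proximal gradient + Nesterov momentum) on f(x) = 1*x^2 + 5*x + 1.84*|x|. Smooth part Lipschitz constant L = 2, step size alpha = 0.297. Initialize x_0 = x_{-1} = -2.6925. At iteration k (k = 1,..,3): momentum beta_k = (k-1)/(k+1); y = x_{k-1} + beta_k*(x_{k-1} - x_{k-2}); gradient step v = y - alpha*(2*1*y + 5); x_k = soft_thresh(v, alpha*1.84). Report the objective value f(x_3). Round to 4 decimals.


FISTA on f(x) = 1*x^2 + 5*x + 1.84*|x|
L = 2, alpha = 0.297
Iteration 1: beta = 0.0, y = -2.6925 + 0.0*(-2.6925 + 2.6925) = -2.6925
  grad(y) = -0.385, v = y - alpha*grad = -2.5782
  prox(v) = soft_thresh(-2.5782, 0.5465) = -2.0317
Iteration 2: beta = 0.3333, y = -2.0317 + 0.3333*(-2.0317 + 2.6925) = -1.8114
  grad(y) = 1.3772, v = y - alpha*grad = -2.2204
  prox(v) = soft_thresh(-2.2204, 0.5465) = -1.6739
Iteration 3: beta = 0.5, y = -1.6739 + 0.5*(-1.6739 + 2.0317) = -1.4951
  grad(y) = 2.0098, v = y - alpha*grad = -2.092
  prox(v) = soft_thresh(-2.092, 0.5465) = -1.5455
f(x_3) = 1*(-1.5455)^2 + 5*(-1.5455) + 1.84*|-1.5455| = -2.4952


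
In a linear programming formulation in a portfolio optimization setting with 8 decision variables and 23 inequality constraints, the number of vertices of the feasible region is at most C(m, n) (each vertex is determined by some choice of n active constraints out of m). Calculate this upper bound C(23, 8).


Each vertex corresponds to some choice of n active constraints out of m, so the number of vertices is at most C(m, n) = m! / (n!(m-n)!).
m = 23, n = 8
Numerator: 23 * 22 * 21 * 20 * 19 * 18 * 17 * 16
Denominator: 8! = 40320
C(23, 8) = 490314


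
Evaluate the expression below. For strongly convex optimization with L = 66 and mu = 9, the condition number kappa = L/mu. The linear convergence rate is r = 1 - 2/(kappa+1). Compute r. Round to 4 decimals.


Step 1: Compute the condition number.
kappa = L/mu = 66/9 = 7.3333
Step 2: Compute the convergence rate.
r = 1 - 2/(kappa + 1) = 1 - 2*mu/(L + mu) = (L - mu)/(L + mu) = 57/75 = 0.76


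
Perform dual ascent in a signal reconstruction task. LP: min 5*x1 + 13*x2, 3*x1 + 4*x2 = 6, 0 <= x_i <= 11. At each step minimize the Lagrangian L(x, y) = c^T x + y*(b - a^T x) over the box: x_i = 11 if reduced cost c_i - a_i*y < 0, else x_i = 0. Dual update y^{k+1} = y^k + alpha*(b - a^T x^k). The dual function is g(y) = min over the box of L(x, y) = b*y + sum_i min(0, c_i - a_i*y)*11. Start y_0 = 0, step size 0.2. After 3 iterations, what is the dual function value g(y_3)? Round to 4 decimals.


Dual ascent for LP: min 5*x1 + 13*x2, 3*x1 + 4*x2 = 6, 0 <= x_i <= 11
Step 1: y^k = 0.0, reduced costs: (5.0, 13.0)
  x^k = (0.0, 0.0), subgradient = b - a^T x = 6.0
  y^{k+1} = 0.0 + 0.2*6.0 = 1.2
Step 2: y^k = 1.2, reduced costs: (1.4, 8.2)
  x^k = (0.0, 0.0), subgradient = b - a^T x = 6.0
  y^{k+1} = 1.2 + 0.2*6.0 = 2.4
Step 3: y^k = 2.4, reduced costs: (-2.2, 3.4)
  x^k = (11.0, 0.0), subgradient = b - a^T x = -27.0
  y^{k+1} = 2.4 + 0.2*-27.0 = -3.0
Dual objective at y_3 = -3.0: reduced costs (14.0, 25.0), box minimizer x = (0.0, 0.0)
g(y_3) = b*y + (c1 - a1*y)*x1 + (c2 - a2*y)*x2 = 6*(-3.0) + 14.0*0.0 + 25.0*0.0 = -18.0 + 0.0 + 0.0 = -18.0


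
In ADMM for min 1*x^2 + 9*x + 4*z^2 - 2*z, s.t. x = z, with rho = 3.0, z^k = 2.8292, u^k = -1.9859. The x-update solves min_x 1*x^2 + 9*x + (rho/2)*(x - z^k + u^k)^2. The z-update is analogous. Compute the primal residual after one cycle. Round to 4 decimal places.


ADMM iteration with rho = 3.0, z^k = 2.8292, u^k = -1.9859
Step 1: x-update.
Minimize 1*x^2 + 9*x + (3.0/2)*(x - 2.8292 - 1.9859)^2
FOC: (2*1 + 3.0)*x = -9 + 3.0*(2.8292 + 1.9859)
x^{k+1} = 1.0891
Step 2: z-update.
Minimize 4*z^2 - 2*z + (3.0/2)*(1.0891 - z - 1.9859)^2
FOC: (2*4 + 3.0)*z = 2 + 3.0*(1.0891 - 1.9859)
z^{k+1} = -0.0628
Step 3: u-update.
u^{k+1} = -1.9859 + 1.0891 + 0.0628 = -0.8341
Step 4: Primal residual = |1.0891 + 0.0628| = 1.1518


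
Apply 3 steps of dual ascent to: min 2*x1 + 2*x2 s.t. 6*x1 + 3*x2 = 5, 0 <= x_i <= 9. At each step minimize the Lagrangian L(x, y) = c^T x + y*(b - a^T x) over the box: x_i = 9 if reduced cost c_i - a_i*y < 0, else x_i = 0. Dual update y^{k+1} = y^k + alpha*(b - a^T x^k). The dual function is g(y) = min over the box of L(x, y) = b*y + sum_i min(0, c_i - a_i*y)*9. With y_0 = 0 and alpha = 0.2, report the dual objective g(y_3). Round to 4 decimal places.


Dual ascent for LP: min 2*x1 + 2*x2, 6*x1 + 3*x2 = 5, 0 <= x_i <= 9
Step 1: y^k = 0.0, reduced costs: (2.0, 2.0)
  x^k = (0.0, 0.0), subgradient = b - a^T x = 5.0
  y^{k+1} = 0.0 + 0.2*5.0 = 1.0
Step 2: y^k = 1.0, reduced costs: (-4.0, -1.0)
  x^k = (9.0, 9.0), subgradient = b - a^T x = -76.0
  y^{k+1} = 1.0 + 0.2*-76.0 = -14.2
Step 3: y^k = -14.2, reduced costs: (87.2, 44.6)
  x^k = (0.0, 0.0), subgradient = b - a^T x = 5.0
  y^{k+1} = -14.2 + 0.2*5.0 = -13.2
Dual objective at y_3 = -13.2: reduced costs (81.2, 41.6), box minimizer x = (0.0, 0.0)
g(y_3) = b*y + (c1 - a1*y)*x1 + (c2 - a2*y)*x2 = 5*(-13.2) + 81.2*0.0 + 41.6*0.0 = -66.0 + 0.0 + 0.0 = -66.0


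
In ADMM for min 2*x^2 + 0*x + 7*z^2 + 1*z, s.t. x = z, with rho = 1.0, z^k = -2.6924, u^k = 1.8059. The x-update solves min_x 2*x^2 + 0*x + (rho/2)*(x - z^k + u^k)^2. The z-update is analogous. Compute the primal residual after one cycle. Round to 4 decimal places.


ADMM iteration with rho = 1.0, z^k = -2.6924, u^k = 1.8059
Step 1: x-update.
Minimize 2*x^2 + 0*x + (1.0/2)*(x + 2.6924 + 1.8059)^2
FOC: (2*2 + 1.0)*x = 0 + 1.0*(-2.6924 - 1.8059)
x^{k+1} = -0.8997
Step 2: z-update.
Minimize 7*z^2 + 1*z + (1.0/2)*(-0.8997 - z + 1.8059)^2
FOC: (2*7 + 1.0)*z = -1 + 1.0*(-0.8997 + 1.8059)
z^{k+1} = -0.0063
Step 3: u-update.
u^{k+1} = 1.8059 - 0.8997 + 0.0063 = 0.9125
Step 4: Primal residual = |-0.8997 + 0.0063| = 0.8934


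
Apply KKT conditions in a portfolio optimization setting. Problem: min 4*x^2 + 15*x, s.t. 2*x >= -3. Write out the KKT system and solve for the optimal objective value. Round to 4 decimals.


Step 1: Try lambda = 0 (constraint inactive).
x_unc = -15/(2*4) = -1.875
Check: 2*-1.875 = -3.75 < -3 -- violated!
Step 2: Constraint must be active: 2*x = -3
x* = -3/2 = -1.5
lambda = (2*4*(-1.5) + 15)/2 = 1.5
Step 3: Compute optimal value.
f(x*) = 4*(-1.5)^2 + 15*(-1.5) = -13.5


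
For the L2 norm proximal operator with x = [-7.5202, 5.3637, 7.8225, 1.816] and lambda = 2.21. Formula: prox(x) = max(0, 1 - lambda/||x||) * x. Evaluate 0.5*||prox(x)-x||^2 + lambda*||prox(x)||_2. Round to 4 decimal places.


Step 1: Compute ||x||.
||x|| = 12.2398
Step 2: Compute scaling factor.
scale = max(0, 1 - 2.21/12.2398) = 0.8194
Step 3: prox(x) = [-6.1624, 4.3952, 6.4101, 1.4881]
||prox(x)|| = 10.0298
Step 4: Proximal objective.
0.5*||prox-x||^2 = 2.4421
lambda*||prox|| = 22.1659
Total = 24.6078


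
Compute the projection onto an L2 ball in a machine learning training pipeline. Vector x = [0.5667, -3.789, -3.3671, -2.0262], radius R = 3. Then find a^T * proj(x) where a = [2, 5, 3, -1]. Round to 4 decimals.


Step 1: Compute ||x|| (intermediates to 6 decimals).
||x|| = sqrt(0.5667^2 + (-3.789)^2 + (-3.3671)^2 + (-2.0262)^2) = 5.488216
Step 2: Project.
Since ||x|| > R, scale = R/||x|| = 3/5.488216 = 0.546626, proj(x) = scale * x
proj(x) = [0.309773, -2.071166, -1.840544, -1.107574]
Step 3: Dot product.
a^T * proj(x) = 2*0.309773 + 5*(-2.071166) + 3*(-1.840544) - 1*(-1.107574) = -14.1503


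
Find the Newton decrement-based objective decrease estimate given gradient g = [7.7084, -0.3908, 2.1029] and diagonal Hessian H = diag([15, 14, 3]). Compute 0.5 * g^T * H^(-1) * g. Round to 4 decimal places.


Step 1: H is diagonal, so H^(-1) * g = [0.5139, -0.0279, 0.701].
Step 2: g^T H^(-1) g = sum_i g_i^2 / H_ii
  = (7.7084)^2/15 + (-0.3908)^2/14 + (2.1029)^2/3
  = 3.9613 + 0.0109 + 1.4741 = 5.4463
Step 3: Objective decrease = 0.5 * g^T H^(-1) g = 2.7231


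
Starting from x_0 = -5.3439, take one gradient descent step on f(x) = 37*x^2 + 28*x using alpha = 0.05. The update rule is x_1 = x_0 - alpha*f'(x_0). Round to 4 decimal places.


We compute the gradient at x_0 and apply the update.
f'(x) = 74*x + 28
f'(-5.3439) = 74*-5.3439 + 28 = -367.4486
x_1 = -5.3439 - 0.05*-367.4486 = 13.0285


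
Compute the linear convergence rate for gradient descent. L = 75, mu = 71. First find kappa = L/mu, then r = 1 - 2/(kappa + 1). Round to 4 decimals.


Step 1: Compute the condition number.
kappa = L/mu = 75/71 = 1.0563
Step 2: Compute the convergence rate.
r = 1 - 2/(kappa + 1) = 1 - 2*mu/(L + mu) = (L - mu)/(L + mu) = 4/146 = 0.0274


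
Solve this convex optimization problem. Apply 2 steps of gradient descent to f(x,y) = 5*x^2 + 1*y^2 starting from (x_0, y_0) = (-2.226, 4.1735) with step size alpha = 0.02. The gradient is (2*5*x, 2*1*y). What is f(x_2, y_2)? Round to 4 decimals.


Gradient descent on f(x,y) = 5*x^2 + 1*y^2.
Starting point: (-2.226, 4.1735), alpha = 0.02
Step 1: grad_x = 2*5*-2.226 = -22.26, grad_y = 2*1*4.1735 = 8.347
  x_1 = -2.226 - 0.02*-22.26 = -1.7808
  y_1 = 4.1735 - 0.02*8.347 = 4.0066
Step 2: grad_x = 2*5*-1.7808 = -17.808, grad_y = 2*1*4.0066 = 8.0131
  x_2 = -1.7808 - 0.02*-17.808 = -1.4246
  y_2 = 4.0066 - 0.02*8.0131 = 3.8463
f(-1.4246, 3.8463) = 5*(-1.4246)^2 + 1*3.8463^2 = 24.942


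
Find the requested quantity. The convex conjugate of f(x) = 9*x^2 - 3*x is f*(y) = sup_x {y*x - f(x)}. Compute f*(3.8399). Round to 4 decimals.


f*(y) = sup_x {y*x - a*x^2 - b*x} = sup_x {(y-b)*x - a*x^2}
FOC: (y - b) - 2a*x = 0 => x* = (y - b)/(2a)
x* = (3.8399 + 3)/(2*9) = 0.38
f*(3.8399) = (y-b)^2/(4a) = (3.8399 + 3)^2/(4*9)
= 46.7842/36 = 1.2996


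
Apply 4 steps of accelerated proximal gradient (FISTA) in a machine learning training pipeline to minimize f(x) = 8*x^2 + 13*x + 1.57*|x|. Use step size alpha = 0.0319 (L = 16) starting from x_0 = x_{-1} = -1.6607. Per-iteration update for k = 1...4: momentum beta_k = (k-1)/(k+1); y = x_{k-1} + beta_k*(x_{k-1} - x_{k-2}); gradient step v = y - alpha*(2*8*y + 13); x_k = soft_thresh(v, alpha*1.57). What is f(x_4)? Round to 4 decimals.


FISTA on f(x) = 8*x^2 + 13*x + 1.57*|x|
L = 16, alpha = 0.0319
Iteration 1: beta = 0.0, y = -1.6607 + 0.0*(-1.6607 + 1.6607) = -1.6607
  grad(y) = -13.5712, v = y - alpha*grad = -1.2278
  prox(v) = soft_thresh(-1.2278, 0.0501) = -1.1777
Iteration 2: beta = 0.3333, y = -1.1777 + 0.3333*(-1.1777 + 1.6607) = -1.0167
  grad(y) = -3.2671, v = y - alpha*grad = -0.9125
  prox(v) = soft_thresh(-0.9125, 0.0501) = -0.8624
Iteration 3: beta = 0.5, y = -0.8624 + 0.5*(-0.8624 + 1.1777) = -0.7047
  grad(y) = 1.7242, v = y - alpha*grad = -0.7597
  prox(v) = soft_thresh(-0.7597, 0.0501) = -0.7097
Iteration 4: beta = 0.6, y = -0.7097 + 0.6*(-0.7097 + 0.8624) = -0.618
  grad(y) = 3.1117, v = y - alpha*grad = -0.7173
  prox(v) = soft_thresh(-0.7173, 0.0501) = -0.6672
f(x_4) = 8*(-0.6672)^2 + 13*(-0.6672) + 1.57*|-0.6672| = -4.0648


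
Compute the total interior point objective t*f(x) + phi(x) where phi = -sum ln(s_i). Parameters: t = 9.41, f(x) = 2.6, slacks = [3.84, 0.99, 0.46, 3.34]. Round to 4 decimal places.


Step 1: Compute log-barrier.
ln values: [1.3455, -0.0101, -0.7765, 1.206]
phi = -(1.3455 - 0.0101 - 0.7765 + 1.206) = -1.7649
Step 2: Compute augmented objective.
t*f(x) = 9.41*2.6 = 24.466
Total = 24.466 - 1.7649 = 22.7011


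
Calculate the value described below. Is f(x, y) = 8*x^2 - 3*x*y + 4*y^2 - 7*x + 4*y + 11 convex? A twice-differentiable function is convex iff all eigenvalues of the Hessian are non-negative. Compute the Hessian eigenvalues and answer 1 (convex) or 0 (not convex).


The Hessian of f(x,y) = 8*x^2 - 3*x*y + 4*y^2 - 7*x + 4*y + 11 is:
H = [[16, -3], [-3, 8]]
Trace = 16 + 8 = 24
Determinant = 16*8 - (-3)^2 = 119
Discriminant = (24)^2 - 4*119 = 100.0
Eigenvalues: lambda_1 = 7.0, lambda_2 = 17.0
The function is convex.

1


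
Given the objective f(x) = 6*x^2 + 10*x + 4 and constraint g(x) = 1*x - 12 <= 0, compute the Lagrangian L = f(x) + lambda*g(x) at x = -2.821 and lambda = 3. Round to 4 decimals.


Step 1: Evaluate f(x).
f(-2.821) = 6*(-2.821)^2 + 10*(-2.821) + 4 = 23.5382
Step 2: Evaluate g(x).
g(-2.821) = 1*-2.821 - 12 = -14.821
Step 3: Compute Lagrangian.
L = 23.5382 + 3*-14.821 = -20.9248


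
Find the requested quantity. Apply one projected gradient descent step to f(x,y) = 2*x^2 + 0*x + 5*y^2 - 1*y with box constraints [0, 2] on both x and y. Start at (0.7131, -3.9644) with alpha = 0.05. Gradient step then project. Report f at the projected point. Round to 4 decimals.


Step 1: Compute gradient at (0.7131, -3.9644).
grad_x = 2*2*0.7131 + 0 = 2.8524
grad_y = 2*5*-3.9644 - 1 = -40.644
Step 2: Gradient step.
x_raw = 0.7131 - 0.05*2.8524 = 0.5705
y_raw = -3.9644 - 0.05*-40.644 = -1.9322
Step 3: Project onto [0, 2].
x_proj = clip(0.5705) = 0.5705
y_proj = clip(-1.9322) = 0.0
Step 4: Evaluate f.
f(0.5705, 0.0) = 0.6509


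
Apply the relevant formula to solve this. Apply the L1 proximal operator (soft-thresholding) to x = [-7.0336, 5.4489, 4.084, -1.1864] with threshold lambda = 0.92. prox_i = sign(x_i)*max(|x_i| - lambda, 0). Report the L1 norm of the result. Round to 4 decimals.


Soft-thresholding with lambda = 0.92:
prox(-7.0336) = sign(-7.0336)*max(|-7.0336| - 0.92, 0) = -6.1136
prox(5.4489) = sign(5.4489)*max(|5.4489| - 0.92, 0) = 4.5289
prox(4.084) = sign(4.084)*max(|4.084| - 0.92, 0) = 3.164
prox(-1.1864) = sign(-1.1864)*max(|-1.1864| - 0.92, 0) = -0.2664
prox(x) = [-6.1136, 4.5289, 3.164, -0.2664]
||prox(x)||_1 = 6.1136 + 4.5289 + 3.164 + 0.2664 = 14.0729


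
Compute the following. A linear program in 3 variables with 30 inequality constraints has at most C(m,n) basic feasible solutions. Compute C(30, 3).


Each vertex corresponds to some choice of n active constraints out of m, so the number of vertices is at most C(m, n) = m! / (n!(m-n)!).
m = 30, n = 3
Numerator: 30 * 29 * 28
Denominator: 3! = 6
C(30, 3) = 4060


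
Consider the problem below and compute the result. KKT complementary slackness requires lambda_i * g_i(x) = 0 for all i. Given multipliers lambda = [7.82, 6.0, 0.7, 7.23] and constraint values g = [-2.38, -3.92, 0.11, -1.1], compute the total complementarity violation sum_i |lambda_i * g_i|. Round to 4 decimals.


KKT complementary slackness check:
lambda_1 * g_1 = 7.82 * -2.38 = -18.6116
lambda_2 * g_2 = 6.0 * -3.92 = -23.52
lambda_3 * g_3 = 0.7 * 0.11 = 0.077
lambda_4 * g_4 = 7.23 * -1.1 = -7.953
Total violation = 18.6116 + 23.52 + 0.077 + 7.953 = 50.1616


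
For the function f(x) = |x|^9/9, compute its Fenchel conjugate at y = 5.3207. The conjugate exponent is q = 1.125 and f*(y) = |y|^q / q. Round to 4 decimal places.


The conjugate exponent q satisfies 1/p + 1/q = 1.
p = 9, so q = 9/(9 - 1) = 1.125
|y|^q = 5.3207^1.125 = 6.5571
f*(5.3207) = 6.5571 / 1.125 = 5.8286


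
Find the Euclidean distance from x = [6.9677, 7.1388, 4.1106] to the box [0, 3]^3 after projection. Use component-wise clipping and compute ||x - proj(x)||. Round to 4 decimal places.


Project each component onto [0, 3].
clip(6.9677) = 3.0, clip(7.1388) = 3.0, clip(4.1106) = 3.0
Projection = [3.0, 3.0, 3.0]
Squared diffs: [15.7426, 17.1297, 1.2334]
Distance = sqrt(34.1057) = 5.84


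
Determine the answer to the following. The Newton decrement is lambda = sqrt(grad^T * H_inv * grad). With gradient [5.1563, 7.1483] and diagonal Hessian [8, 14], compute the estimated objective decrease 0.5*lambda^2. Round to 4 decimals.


Step 1: H is diagonal, so H^(-1) * g = [0.6445, 0.5106].
Step 2: g^T H^(-1) g = sum_i g_i^2 / H_ii
  = (5.1563)^2/8 + (7.1483)^2/14
  = 3.3234 + 3.6499 = 6.9733
Step 3: Objective decrease = 0.5 * g^T H^(-1) g = 3.4866


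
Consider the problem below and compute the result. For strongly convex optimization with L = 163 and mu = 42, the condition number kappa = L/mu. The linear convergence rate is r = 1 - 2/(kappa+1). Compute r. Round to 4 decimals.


Step 1: Compute the condition number.
kappa = L/mu = 163/42 = 3.881
Step 2: Compute the convergence rate.
r = 1 - 2/(kappa + 1) = 1 - 2*mu/(L + mu) = (L - mu)/(L + mu) = 121/205 = 0.5902


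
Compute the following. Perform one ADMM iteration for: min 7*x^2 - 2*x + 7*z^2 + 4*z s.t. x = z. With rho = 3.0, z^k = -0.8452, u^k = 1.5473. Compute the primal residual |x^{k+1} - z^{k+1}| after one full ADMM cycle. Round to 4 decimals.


ADMM iteration with rho = 3.0, z^k = -0.8452, u^k = 1.5473
Step 1: x-update.
Minimize 7*x^2 - 2*x + (3.0/2)*(x + 0.8452 + 1.5473)^2
FOC: (2*7 + 3.0)*x = 2 + 3.0*(-0.8452 - 1.5473)
x^{k+1} = -0.3046
Step 2: z-update.
Minimize 7*z^2 + 4*z + (3.0/2)*(-0.3046 - z + 1.5473)^2
FOC: (2*7 + 3.0)*z = -4 + 3.0*(-0.3046 + 1.5473)
z^{k+1} = -0.016
Step 3: u-update.
u^{k+1} = 1.5473 - 0.3046 + 0.016 = 1.2587
Step 4: Primal residual = |-0.3046 + 0.016| = 0.2886


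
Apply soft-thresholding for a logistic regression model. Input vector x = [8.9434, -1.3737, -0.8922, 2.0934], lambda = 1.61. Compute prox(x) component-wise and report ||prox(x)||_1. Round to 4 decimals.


Soft-thresholding with lambda = 1.61:
prox(8.9434) = sign(8.9434)*max(|8.9434| - 1.61, 0) = 7.3334
prox(-1.3737) = sign(-1.3737)*max(|-1.3737| - 1.61, 0) = 0.0
prox(-0.8922) = sign(-0.8922)*max(|-0.8922| - 1.61, 0) = 0.0
prox(2.0934) = sign(2.0934)*max(|2.0934| - 1.61, 0) = 0.4834
prox(x) = [7.3334, 0.0, 0.0, 0.4834]
||prox(x)||_1 = 7.3334 + 0.0 + 0.0 + 0.4834 = 7.8168


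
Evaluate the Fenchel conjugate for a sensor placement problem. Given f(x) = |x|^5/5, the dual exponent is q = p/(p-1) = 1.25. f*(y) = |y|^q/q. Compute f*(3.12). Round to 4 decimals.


The conjugate exponent q satisfies 1/p + 1/q = 1.
p = 5, so q = 5/(5 - 1) = 1.25
|y|^q = 3.12^1.25 = 4.1466
f*(3.12) = 4.1466 / 1.25 = 3.3173


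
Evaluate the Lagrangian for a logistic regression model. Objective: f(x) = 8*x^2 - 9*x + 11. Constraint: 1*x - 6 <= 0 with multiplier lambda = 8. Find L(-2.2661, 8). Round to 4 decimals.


Step 1: Evaluate f(x).
f(-2.2661) = 8*(-2.2661)^2 - 9*(-2.2661) + 11 = 72.4766
Step 2: Evaluate g(x).
g(-2.2661) = 1*-2.2661 - 6 = -8.2661
Step 3: Compute Lagrangian.
L = 72.4766 + 8*-8.2661 = 6.3478


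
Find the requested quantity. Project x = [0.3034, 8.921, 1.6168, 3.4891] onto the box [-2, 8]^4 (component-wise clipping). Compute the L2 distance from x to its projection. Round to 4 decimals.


Project each component onto [-2, 8].
clip(0.3034) = 0.3034, clip(8.921) = 8.0, clip(1.6168) = 1.6168, clip(3.4891) = 3.4891
Projection = [0.3034, 8.0, 1.6168, 3.4891]
Squared diffs: [0.0, 0.8482, 0.0, 0.0]
Distance = sqrt(0.8482) = 0.921


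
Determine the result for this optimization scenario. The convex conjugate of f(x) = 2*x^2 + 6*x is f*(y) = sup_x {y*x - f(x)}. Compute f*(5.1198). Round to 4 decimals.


f*(y) = sup_x {y*x - a*x^2 - b*x} = sup_x {(y-b)*x - a*x^2}
FOC: (y - b) - 2a*x = 0 => x* = (y - b)/(2a)
x* = (5.1198 - 6)/(2*2) = -0.2201
f*(5.1198) = (y-b)^2/(4a) = (5.1198 - 6)^2/(4*2)
= 0.7748/8 = 0.0968


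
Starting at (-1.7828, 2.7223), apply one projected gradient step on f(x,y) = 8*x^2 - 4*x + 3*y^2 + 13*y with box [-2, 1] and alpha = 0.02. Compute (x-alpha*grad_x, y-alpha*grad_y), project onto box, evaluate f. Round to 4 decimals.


Step 1: Compute gradient at (-1.7828, 2.7223).
grad_x = 2*8*-1.7828 - 4 = -32.5248
grad_y = 2*3*2.7223 + 13 = 29.3338
Step 2: Gradient step.
x_raw = -1.7828 - 0.02*-32.5248 = -1.1323
y_raw = 2.7223 - 0.02*29.3338 = 2.1356
Step 3: Project onto [-2, 1].
x_proj = clip(-1.1323) = -1.1323
y_proj = clip(2.1356) = 1.0
Step 4: Evaluate f.
f(-1.1323, 1.0) = 30.7861


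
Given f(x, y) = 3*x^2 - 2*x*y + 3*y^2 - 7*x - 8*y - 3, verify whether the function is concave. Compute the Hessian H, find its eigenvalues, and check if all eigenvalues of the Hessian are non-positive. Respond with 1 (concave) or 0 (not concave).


The Hessian of f(x,y) = 3*x^2 - 2*x*y + 3*y^2 - 7*x - 8*y - 3 is:
H = [[6, -2], [-2, 6]]
Trace = 6 + 6 = 12
Determinant = 6*6 - (-2)^2 = 32
Discriminant = (12)^2 - 4*32 = 16.0
Eigenvalues: lambda_1 = 4.0, lambda_2 = 8.0
The function is not concave.

0


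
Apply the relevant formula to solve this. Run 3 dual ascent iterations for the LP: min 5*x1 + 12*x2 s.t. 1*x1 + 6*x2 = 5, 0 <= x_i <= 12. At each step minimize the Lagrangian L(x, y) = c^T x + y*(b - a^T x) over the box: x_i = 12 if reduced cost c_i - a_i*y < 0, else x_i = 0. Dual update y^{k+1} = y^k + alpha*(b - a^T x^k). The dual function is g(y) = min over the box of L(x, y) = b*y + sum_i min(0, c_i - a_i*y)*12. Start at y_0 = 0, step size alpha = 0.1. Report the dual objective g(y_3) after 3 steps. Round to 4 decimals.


Dual ascent for LP: min 5*x1 + 12*x2, 1*x1 + 6*x2 = 5, 0 <= x_i <= 12
Step 1: y^k = 0.0, reduced costs: (5.0, 12.0)
  x^k = (0.0, 0.0), subgradient = b - a^T x = 5.0
  y^{k+1} = 0.0 + 0.1*5.0 = 0.5
Step 2: y^k = 0.5, reduced costs: (4.5, 9.0)
  x^k = (0.0, 0.0), subgradient = b - a^T x = 5.0
  y^{k+1} = 0.5 + 0.1*5.0 = 1.0
Step 3: y^k = 1.0, reduced costs: (4.0, 6.0)
  x^k = (0.0, 0.0), subgradient = b - a^T x = 5.0
  y^{k+1} = 1.0 + 0.1*5.0 = 1.5
Dual objective at y_3 = 1.5: reduced costs (3.5, 3.0), box minimizer x = (0.0, 0.0)
g(y_3) = b*y + (c1 - a1*y)*x1 + (c2 - a2*y)*x2 = 5*1.5 + 3.5*0.0 + 3.0*0.0 = 7.5 + 0.0 + 0.0 = 7.5


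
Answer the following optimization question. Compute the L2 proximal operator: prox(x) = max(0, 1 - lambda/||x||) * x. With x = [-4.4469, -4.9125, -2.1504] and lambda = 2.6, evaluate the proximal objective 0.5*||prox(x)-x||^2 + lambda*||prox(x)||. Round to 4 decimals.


Step 1: Compute ||x||.
||x|| = 6.9665
Step 2: Compute scaling factor.
scale = max(0, 1 - 2.6/6.9665) = 0.6268
Step 3: prox(x) = [-2.7872, -3.0791, -1.3478]
||prox(x)|| = 4.3665
Step 4: Proximal objective.
0.5*||prox-x||^2 = 3.38
lambda*||prox|| = 11.3529
Total = 14.7328


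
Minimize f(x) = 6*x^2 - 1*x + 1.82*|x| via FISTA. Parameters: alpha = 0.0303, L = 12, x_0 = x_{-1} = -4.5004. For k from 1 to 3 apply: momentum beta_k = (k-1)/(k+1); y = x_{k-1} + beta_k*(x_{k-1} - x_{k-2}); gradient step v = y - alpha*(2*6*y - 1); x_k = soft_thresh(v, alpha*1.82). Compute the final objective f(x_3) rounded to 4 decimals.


FISTA on f(x) = 6*x^2 - 1*x + 1.82*|x|
L = 12, alpha = 0.0303
Iteration 1: beta = 0.0, y = -4.5004 + 0.0*(-4.5004 + 4.5004) = -4.5004
  grad(y) = -55.0048, v = y - alpha*grad = -2.8338
  prox(v) = soft_thresh(-2.8338, 0.0551) = -2.7786
Iteration 2: beta = 0.3333, y = -2.7786 + 0.3333*(-2.7786 + 4.5004) = -2.2047
  grad(y) = -27.4561, v = y - alpha*grad = -1.3728
  prox(v) = soft_thresh(-1.3728, 0.0551) = -1.3176
Iteration 3: beta = 0.5, y = -1.3176 + 0.5*(-1.3176 + 2.7786) = -0.5871
  grad(y) = -8.0453, v = y - alpha*grad = -0.3433
  prox(v) = soft_thresh(-0.3433, 0.0551) = -0.2882
f(x_3) = 6*(-0.2882)^2 - 1*(-0.2882) + 1.82*|-0.2882| = 1.311


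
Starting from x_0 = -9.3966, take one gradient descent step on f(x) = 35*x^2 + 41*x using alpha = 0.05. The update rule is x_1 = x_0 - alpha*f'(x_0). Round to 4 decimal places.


We compute the gradient at x_0 and apply the update.
f'(x) = 70*x + 41
f'(-9.3966) = 70*-9.3966 + 41 = -616.762
x_1 = -9.3966 - 0.05*-616.762 = 21.4415


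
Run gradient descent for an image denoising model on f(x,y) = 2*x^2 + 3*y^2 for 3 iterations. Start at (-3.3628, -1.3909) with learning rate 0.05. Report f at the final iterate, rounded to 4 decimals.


Gradient descent on f(x,y) = 2*x^2 + 3*y^2.
Starting point: (-3.3628, -1.3909), alpha = 0.05
Step 1: grad_x = 2*2*-3.3628 = -13.4512, grad_y = 2*3*-1.3909 = -8.3454
  x_1 = -3.3628 - 0.05*-13.4512 = -2.6902
  y_1 = -1.3909 - 0.05*-8.3454 = -0.9736
Step 2: grad_x = 2*2*-2.6902 = -10.761, grad_y = 2*3*-0.9736 = -5.8418
  x_2 = -2.6902 - 0.05*-10.761 = -2.1522
  y_2 = -0.9736 - 0.05*-5.8418 = -0.6815
Step 3: grad_x = 2*2*-2.1522 = -8.6088, grad_y = 2*3*-0.6815 = -4.0892
  x_3 = -2.1522 - 0.05*-8.6088 = -1.7218
  y_3 = -0.6815 - 0.05*-4.0892 = -0.4771
f(-1.7218, -0.4771) = 2*(-1.7218)^2 + 3*(-0.4771)^2 = 6.6117


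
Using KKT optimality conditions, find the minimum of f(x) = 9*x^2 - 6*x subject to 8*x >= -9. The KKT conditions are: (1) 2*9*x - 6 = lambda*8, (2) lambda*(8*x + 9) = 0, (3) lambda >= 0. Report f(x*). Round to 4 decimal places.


Step 1: Try lambda = 0 (constraint inactive).
Stationarity: 2*9*x - 6 = 0
x* = 6/(2*9) = 1/3 = 0.3333 (rounded; the exact value 1/3 is used below)
Check constraint: 8*0.3333 = 2.6664 >= -9 -- satisfied.
Step 2: Compute optimal value.
f(x*) = 9*(1/3)^2 - 6*(1/3) = -1.0


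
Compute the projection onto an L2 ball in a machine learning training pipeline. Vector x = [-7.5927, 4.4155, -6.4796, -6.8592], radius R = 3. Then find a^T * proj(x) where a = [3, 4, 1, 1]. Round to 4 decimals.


Step 1: Compute ||x|| (intermediates to 6 decimals).
||x|| = sqrt((-7.5927)^2 + 4.4155^2 + (-6.4796)^2 + (-6.8592)^2) = 12.891066
Step 2: Project.
Since ||x|| > R, scale = R/||x|| = 3/12.891066 = 0.232719, proj(x) = scale * x
proj(x) = [-1.766966, 1.027571, -1.507926, -1.596266]
Step 3: Dot product.
a^T * proj(x) = 3*(-1.766966) + 4*1.027571 + 1*(-1.507926) + 1*(-1.596266) = -4.2948


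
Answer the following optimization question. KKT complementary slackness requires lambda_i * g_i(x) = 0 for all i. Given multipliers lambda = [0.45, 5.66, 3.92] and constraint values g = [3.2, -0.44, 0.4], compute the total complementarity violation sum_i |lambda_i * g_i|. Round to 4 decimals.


KKT complementary slackness check:
lambda_1 * g_1 = 0.45 * 3.2 = 1.44
lambda_2 * g_2 = 5.66 * -0.44 = -2.4904
lambda_3 * g_3 = 3.92 * 0.4 = 1.568
Total violation = 1.44 + 2.4904 + 1.568 = 5.4984


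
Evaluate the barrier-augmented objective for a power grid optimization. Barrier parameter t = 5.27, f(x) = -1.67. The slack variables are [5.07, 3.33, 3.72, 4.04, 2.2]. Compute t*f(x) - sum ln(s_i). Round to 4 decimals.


Step 1: Compute log-barrier.
ln values: [1.6233, 1.203, 1.3137, 1.3962, 0.7885]
phi = -(1.6233 + 1.203 + 1.3137 + 1.3962 + 0.7885) = -6.3247
Step 2: Compute augmented objective.
t*f(x) = 5.27*-1.67 = -8.8009
Total = -8.8009 - 6.3247 = -15.1256


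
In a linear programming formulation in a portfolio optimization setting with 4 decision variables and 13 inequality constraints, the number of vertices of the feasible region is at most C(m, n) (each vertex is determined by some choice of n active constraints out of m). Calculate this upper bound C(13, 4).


Each vertex corresponds to some choice of n active constraints out of m, so the number of vertices is at most C(m, n) = m! / (n!(m-n)!).
m = 13, n = 4
Numerator: 13 * 12 * 11 * 10
Denominator: 4! = 24
C(13, 4) = 715


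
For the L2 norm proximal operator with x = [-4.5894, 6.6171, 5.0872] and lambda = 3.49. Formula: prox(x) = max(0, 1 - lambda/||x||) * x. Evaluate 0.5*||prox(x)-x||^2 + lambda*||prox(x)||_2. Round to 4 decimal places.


Step 1: Compute ||x||.
||x|| = 9.5251
Step 2: Compute scaling factor.
scale = max(0, 1 - 3.49/9.5251) = 0.6336
Step 3: prox(x) = [-2.9078, 4.1926, 3.2233]
||prox(x)|| = 6.0351
Step 4: Proximal objective.
0.5*||prox-x||^2 = 6.0901
lambda*||prox|| = 21.0625
Total = 27.1527


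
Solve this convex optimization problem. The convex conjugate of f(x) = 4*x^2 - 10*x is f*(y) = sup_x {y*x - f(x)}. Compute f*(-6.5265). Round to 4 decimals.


f*(y) = sup_x {y*x - a*x^2 - b*x} = sup_x {(y-b)*x - a*x^2}
FOC: (y - b) - 2a*x = 0 => x* = (y - b)/(2a)
x* = (-6.5265 + 10)/(2*4) = 0.4342
f*(-6.5265) = (y-b)^2/(4a) = (-6.5265 + 10)^2/(4*4)
= 12.0652/16 = 0.7541


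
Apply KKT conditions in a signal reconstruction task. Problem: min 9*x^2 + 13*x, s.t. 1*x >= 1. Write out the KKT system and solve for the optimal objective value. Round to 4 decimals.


Step 1: Try lambda = 0 (constraint inactive).
x_unc = -13/(2*9) = -0.7222
Check: 1*-0.7222 = -0.7222 < 1 -- violated!
Step 2: Constraint must be active: 1*x = 1
x* = 1/1 = 1.0
lambda = (2*9*1.0 + 13)/1 = 31.0
Step 3: Compute optimal value.
f(x*) = 9*1.0^2 + 13*1.0 = 22.0


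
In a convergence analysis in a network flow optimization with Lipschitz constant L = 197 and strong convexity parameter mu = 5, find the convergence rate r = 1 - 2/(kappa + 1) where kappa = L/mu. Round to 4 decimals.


Step 1: Compute the condition number.
kappa = L/mu = 197/5 = 39.4
Step 2: Compute the convergence rate.
r = 1 - 2/(kappa + 1) = 1 - 2*mu/(L + mu) = (L - mu)/(L + mu) = 192/202 = 0.9505


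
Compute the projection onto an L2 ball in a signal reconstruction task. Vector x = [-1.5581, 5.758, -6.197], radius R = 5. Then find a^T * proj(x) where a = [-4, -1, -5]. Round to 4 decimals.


Step 1: Compute ||x|| (intermediates to 6 decimals).
||x|| = sqrt((-1.5581)^2 + 5.758^2 + (-6.197)^2) = 8.601456
Step 2: Project.
Since ||x|| > R, scale = R/||x|| = 5/8.601456 = 0.581297, proj(x) = scale * x
proj(x) = [-0.905719, 3.347108, -3.602298]
Step 3: Dot product.
a^T * proj(x) = -4*(-0.905719) - 1*3.347108 - 5*(-3.602298) = 18.2873


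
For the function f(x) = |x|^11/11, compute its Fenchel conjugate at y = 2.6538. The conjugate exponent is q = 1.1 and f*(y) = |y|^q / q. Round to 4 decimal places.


The conjugate exponent q satisfies 1/p + 1/q = 1.
p = 11, so q = 11/(11 - 1) = 1.1
|y|^q = 2.6538^1.1 = 2.9259
f*(2.6538) = 2.9259 / 1.1 = 2.6599


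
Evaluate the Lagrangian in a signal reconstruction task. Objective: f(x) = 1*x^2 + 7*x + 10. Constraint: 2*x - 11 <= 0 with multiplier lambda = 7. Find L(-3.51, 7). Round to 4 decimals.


Step 1: Evaluate f(x).
f(-3.51) = 1*(-3.51)^2 + 7*(-3.51) + 10 = -2.2499
Step 2: Evaluate g(x).
g(-3.51) = 2*-3.51 - 11 = -18.02
Step 3: Compute Lagrangian.
L = -2.2499 + 7*-18.02 = -128.3899


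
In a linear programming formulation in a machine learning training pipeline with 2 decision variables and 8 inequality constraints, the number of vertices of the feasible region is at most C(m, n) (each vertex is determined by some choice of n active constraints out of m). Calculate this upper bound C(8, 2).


Each vertex corresponds to some choice of n active constraints out of m, so the number of vertices is at most C(m, n) = m! / (n!(m-n)!).
m = 8, n = 2
Numerator: 8 * 7
Denominator: 2! = 2
C(8, 2) = 28


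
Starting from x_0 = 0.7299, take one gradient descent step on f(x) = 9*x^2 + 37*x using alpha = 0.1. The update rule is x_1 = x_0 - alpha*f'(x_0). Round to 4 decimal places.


We compute the gradient at x_0 and apply the update.
f'(x) = 18*x + 37
f'(0.7299) = 18*0.7299 + 37 = 50.1382
x_1 = 0.7299 - 0.1*50.1382 = -4.2839


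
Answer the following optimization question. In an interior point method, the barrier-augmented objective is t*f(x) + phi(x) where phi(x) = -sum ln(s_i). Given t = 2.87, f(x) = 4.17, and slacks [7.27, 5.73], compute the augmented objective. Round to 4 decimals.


Step 1: Compute log-barrier.
ln values: [1.9838, 1.7457]
phi = -(1.9838 + 1.7457) = -3.7295
Step 2: Compute augmented objective.
t*f(x) = 2.87*4.17 = 11.9679
Total = 11.9679 - 3.7295 = 8.2384


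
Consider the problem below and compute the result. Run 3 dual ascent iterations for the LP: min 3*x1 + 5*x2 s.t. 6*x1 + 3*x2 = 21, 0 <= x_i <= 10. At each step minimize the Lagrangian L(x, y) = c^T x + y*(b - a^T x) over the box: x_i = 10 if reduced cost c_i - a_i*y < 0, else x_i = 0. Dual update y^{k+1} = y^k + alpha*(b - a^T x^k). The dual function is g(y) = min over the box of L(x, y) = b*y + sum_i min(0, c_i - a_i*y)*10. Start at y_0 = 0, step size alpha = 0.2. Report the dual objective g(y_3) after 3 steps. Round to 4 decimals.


Dual ascent for LP: min 3*x1 + 5*x2, 6*x1 + 3*x2 = 21, 0 <= x_i <= 10
Step 1: y^k = 0.0, reduced costs: (3.0, 5.0)
  x^k = (0.0, 0.0), subgradient = b - a^T x = 21.0
  y^{k+1} = 0.0 + 0.2*21.0 = 4.2
Step 2: y^k = 4.2, reduced costs: (-22.2, -7.6)
  x^k = (10.0, 10.0), subgradient = b - a^T x = -69.0
  y^{k+1} = 4.2 + 0.2*-69.0 = -9.6
Step 3: y^k = -9.6, reduced costs: (60.6, 33.8)
  x^k = (0.0, 0.0), subgradient = b - a^T x = 21.0
  y^{k+1} = -9.6 + 0.2*21.0 = -5.4
Dual objective at y_3 = -5.4: reduced costs (35.4, 21.2), box minimizer x = (0.0, 0.0)
g(y_3) = b*y + (c1 - a1*y)*x1 + (c2 - a2*y)*x2 = 21*(-5.4) + 35.4*0.0 + 21.2*0.0 = -113.4 + 0.0 + 0.0 = -113.4


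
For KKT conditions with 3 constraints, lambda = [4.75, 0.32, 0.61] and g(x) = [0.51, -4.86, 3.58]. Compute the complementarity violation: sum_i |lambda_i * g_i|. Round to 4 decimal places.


KKT complementary slackness check:
lambda_1 * g_1 = 4.75 * 0.51 = 2.4225
lambda_2 * g_2 = 0.32 * -4.86 = -1.5552
lambda_3 * g_3 = 0.61 * 3.58 = 2.1838
Total violation = 2.4225 + 1.5552 + 2.1838 = 6.1615


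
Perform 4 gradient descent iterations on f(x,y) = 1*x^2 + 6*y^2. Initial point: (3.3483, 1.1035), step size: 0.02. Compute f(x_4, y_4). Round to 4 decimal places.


Gradient descent on f(x,y) = 1*x^2 + 6*y^2.
Starting point: (3.3483, 1.1035), alpha = 0.02
Step 1: grad_x = 2*1*3.3483 = 6.6966, grad_y = 2*6*1.1035 = 13.242
  x_1 = 3.3483 - 0.02*6.6966 = 3.2144
  y_1 = 1.1035 - 0.02*13.242 = 0.8387
Step 2: grad_x = 2*1*3.2144 = 6.4287, grad_y = 2*6*0.8387 = 10.0639
  x_2 = 3.2144 - 0.02*6.4287 = 3.0858
  y_2 = 0.8387 - 0.02*10.0639 = 0.6374
Step 3: grad_x = 2*1*3.0858 = 6.1716, grad_y = 2*6*0.6374 = 7.6486
  x_3 = 3.0858 - 0.02*6.1716 = 2.9624
  y_3 = 0.6374 - 0.02*7.6486 = 0.4844
Step 4: grad_x = 2*1*2.9624 = 5.9247, grad_y = 2*6*0.4844 = 5.8129
  x_4 = 2.9624 - 0.02*5.9247 = 2.8439
  y_4 = 0.4844 - 0.02*5.8129 = 0.3682
f(2.8439, 0.3682) = 1*2.8439^2 + 6*0.3682^2 = 8.9008


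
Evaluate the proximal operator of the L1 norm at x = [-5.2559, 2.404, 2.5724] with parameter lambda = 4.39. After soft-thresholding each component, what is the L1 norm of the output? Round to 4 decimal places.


Soft-thresholding with lambda = 4.39:
prox(-5.2559) = sign(-5.2559)*max(|-5.2559| - 4.39, 0) = -0.8659
prox(2.404) = sign(2.404)*max(|2.404| - 4.39, 0) = 0.0
prox(2.5724) = sign(2.5724)*max(|2.5724| - 4.39, 0) = 0.0
prox(x) = [-0.8659, 0.0, 0.0]
||prox(x)||_1 = 0.8659 + 0.0 + 0.0 = 0.8659


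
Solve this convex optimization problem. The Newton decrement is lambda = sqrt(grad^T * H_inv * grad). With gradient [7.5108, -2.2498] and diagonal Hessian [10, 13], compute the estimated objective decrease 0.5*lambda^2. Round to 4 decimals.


Step 1: H is diagonal, so H^(-1) * g = [0.7511, -0.1731].
Step 2: g^T H^(-1) g = sum_i g_i^2 / H_ii
  = (7.5108)^2/10 + (-2.2498)^2/13
  = 5.6412 + 0.3894 = 6.0306
Step 3: Objective decrease = 0.5 * g^T H^(-1) g = 3.0153


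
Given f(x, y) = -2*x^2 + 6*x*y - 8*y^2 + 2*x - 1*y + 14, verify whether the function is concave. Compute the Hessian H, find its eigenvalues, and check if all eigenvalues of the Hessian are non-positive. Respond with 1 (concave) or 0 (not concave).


The Hessian of f(x,y) = -2*x^2 + 6*x*y - 8*y^2 + 2*x - 1*y + 14 is:
H = [[-4, 6], [6, -16]]
Trace = -4 - 16 = -20
Determinant = -4*-16 - (6)^2 = 28
Discriminant = (-20)^2 - 4*28 = 288.0
Eigenvalues: lambda_1 = -18.4853, lambda_2 = -1.5147
The function is concave.

1


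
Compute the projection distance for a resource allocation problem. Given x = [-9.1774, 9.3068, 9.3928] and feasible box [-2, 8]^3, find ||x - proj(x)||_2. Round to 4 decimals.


Project each component onto [-2, 8].
clip(-9.1774) = -2.0, clip(9.3068) = 8.0, clip(9.3928) = 8.0
Projection = [-2.0, 8.0, 8.0]
Squared diffs: [51.5151, 1.7077, 1.9399]
Distance = sqrt(55.1627) = 7.4272


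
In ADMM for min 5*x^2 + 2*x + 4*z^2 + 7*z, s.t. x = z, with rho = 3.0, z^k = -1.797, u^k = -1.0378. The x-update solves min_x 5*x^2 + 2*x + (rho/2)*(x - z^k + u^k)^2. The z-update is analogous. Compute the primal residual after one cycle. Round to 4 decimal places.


ADMM iteration with rho = 3.0, z^k = -1.797, u^k = -1.0378
Step 1: x-update.
Minimize 5*x^2 + 2*x + (3.0/2)*(x + 1.797 - 1.0378)^2
FOC: (2*5 + 3.0)*x = -2 + 3.0*(-1.797 + 1.0378)
x^{k+1} = -0.329
Step 2: z-update.
Minimize 4*z^2 + 7*z + (3.0/2)*(-0.329 - z - 1.0378)^2
FOC: (2*4 + 3.0)*z = -7 + 3.0*(-0.329 - 1.0378)
z^{k+1} = -1.0091
Step 3: u-update.
u^{k+1} = -1.0378 - 0.329 + 1.0091 = -0.3577
Step 4: Primal residual = |-0.329 + 1.0091| = 0.6801


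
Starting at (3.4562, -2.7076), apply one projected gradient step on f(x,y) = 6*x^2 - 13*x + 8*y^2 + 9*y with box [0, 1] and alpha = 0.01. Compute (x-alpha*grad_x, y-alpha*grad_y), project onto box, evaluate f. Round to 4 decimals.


Step 1: Compute gradient at (3.4562, -2.7076).
grad_x = 2*6*3.4562 - 13 = 28.4744
grad_y = 2*8*-2.7076 + 9 = -34.3216
Step 2: Gradient step.
x_raw = 3.4562 - 0.01*28.4744 = 3.1715
y_raw = -2.7076 - 0.01*-34.3216 = -2.3644
Step 3: Project onto [0, 1].
x_proj = clip(3.1715) = 1.0
y_proj = clip(-2.3644) = 0.0
Step 4: Evaluate f.
f(1.0, 0.0) = -7.0
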